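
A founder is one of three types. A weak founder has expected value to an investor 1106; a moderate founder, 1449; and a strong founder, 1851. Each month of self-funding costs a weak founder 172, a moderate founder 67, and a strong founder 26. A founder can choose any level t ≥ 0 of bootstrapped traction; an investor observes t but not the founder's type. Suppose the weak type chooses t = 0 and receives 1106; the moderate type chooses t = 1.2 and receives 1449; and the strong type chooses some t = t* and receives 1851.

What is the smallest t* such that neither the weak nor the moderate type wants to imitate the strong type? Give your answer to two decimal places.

Moderate type (on-path payoff 1449 − 67×1.2 = 1368.6) won't mimic when 1368.6 ≥ 1851 − 67·t*, i.e. t* ≥ 7.20.
Weak type (on-path payoff 1106) won't mimic when 1106 ≥ 1851 − 172·t*, i.e. t* ≥ 4.33.
Both must hold, so t* = max(4.33, 7.20) = 7.20. The moderate type's constraint binds.

7.20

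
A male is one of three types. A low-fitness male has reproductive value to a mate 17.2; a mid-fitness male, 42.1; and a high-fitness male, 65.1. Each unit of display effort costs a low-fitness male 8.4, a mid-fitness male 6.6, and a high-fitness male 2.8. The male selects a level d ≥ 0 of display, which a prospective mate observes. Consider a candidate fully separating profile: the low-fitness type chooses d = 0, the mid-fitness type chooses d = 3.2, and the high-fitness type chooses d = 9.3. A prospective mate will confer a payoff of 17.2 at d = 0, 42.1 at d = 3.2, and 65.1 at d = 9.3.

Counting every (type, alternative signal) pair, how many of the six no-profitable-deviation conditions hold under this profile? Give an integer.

Mid-fitness (own payoff 42.1 − 6.6×3.2 = 20.98): to d=0 gives 17.2 → no gain ✓; to d=9.3 gives 65.1 − 6.6×9.3 = 3.72 → no gain ✓.
Low-fitness (own payoff 17.2): to d=3.2 gives 42.1 − 8.4×3.2 = 15.22 → no gain ✓; to d=9.3 gives 65.1 − 8.4×9.3 = -13.02 → no gain ✓.
High-fitness (own payoff 65.1 − 2.8×9.3 = 39.06): to d=0 gives 17.2 → no gain ✓; to d=3.2 gives 42.1 − 2.8×3.2 = 33.14 → no gain ✓.
6 of the 6 constraints hold; this profile is a separating equilibrium.

6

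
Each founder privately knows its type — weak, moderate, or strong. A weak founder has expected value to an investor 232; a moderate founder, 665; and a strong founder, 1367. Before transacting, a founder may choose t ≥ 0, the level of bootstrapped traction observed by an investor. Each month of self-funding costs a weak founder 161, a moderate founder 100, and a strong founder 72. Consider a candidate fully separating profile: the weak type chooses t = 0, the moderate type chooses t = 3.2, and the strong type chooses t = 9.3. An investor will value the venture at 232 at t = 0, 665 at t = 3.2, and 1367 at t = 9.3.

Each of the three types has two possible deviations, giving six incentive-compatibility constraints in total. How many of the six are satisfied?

5

Weak (own payoff 232): to t=3.2 gives 665 − 161×3.2 = 149.8 → no gain ✓; to t=9.3 gives 1367 − 161×9.3 = -130.3 → no gain ✓.
Moderate (own payoff 665 − 100×3.2 = 345): to t=0 gives 232 → no gain ✓; to t=9.3 gives 1367 − 100×9.3 = 437 → profitable ✗.
Strong (own payoff 1367 − 72×9.3 = 697.4): to t=0 gives 232 → no gain ✓; to t=3.2 gives 665 − 72×3.2 = 434.6 → no gain ✓.
5 of the 6 constraints hold; not an equilibrium.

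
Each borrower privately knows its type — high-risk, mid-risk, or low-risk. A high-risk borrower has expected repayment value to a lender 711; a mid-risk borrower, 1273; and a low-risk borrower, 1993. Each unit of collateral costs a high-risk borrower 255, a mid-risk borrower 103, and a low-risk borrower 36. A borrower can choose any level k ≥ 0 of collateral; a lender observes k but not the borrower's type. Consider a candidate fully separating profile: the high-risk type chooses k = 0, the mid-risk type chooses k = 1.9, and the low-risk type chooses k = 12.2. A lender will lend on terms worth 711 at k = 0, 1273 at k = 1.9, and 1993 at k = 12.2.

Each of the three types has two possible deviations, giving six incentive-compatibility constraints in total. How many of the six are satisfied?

Low-risk (own payoff 1993 − 36×12.2 = 1553.8): to k=0 gives 711 → no gain ✓; to k=1.9 gives 1273 − 36×1.9 = 1204.6 → no gain ✓.
High-risk (own payoff 711): to k=1.9 gives 1273 − 255×1.9 = 788.5 → profitable ✗; to k=12.2 gives 1993 − 255×12.2 = -1118 → no gain ✓.
Mid-risk (own payoff 1273 − 103×1.9 = 1077.3): to k=0 gives 711 → no gain ✓; to k=12.2 gives 1993 − 103×12.2 = 736.4 → no gain ✓.
5 of the 6 constraints hold; not an equilibrium.

5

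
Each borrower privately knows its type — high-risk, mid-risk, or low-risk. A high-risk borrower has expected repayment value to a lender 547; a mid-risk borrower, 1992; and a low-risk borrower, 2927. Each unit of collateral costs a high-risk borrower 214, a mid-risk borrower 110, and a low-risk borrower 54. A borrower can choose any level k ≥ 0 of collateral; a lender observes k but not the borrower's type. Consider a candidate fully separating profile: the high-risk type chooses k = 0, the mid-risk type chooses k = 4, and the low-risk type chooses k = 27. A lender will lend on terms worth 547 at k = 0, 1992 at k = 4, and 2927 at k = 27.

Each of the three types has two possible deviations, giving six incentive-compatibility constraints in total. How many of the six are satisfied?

4

Low-risk (own payoff 2927 − 54×27 = 1469): to k=0 gives 547 → no gain ✓; to k=4 gives 1992 − 54×4 = 1776 → profitable ✗.
Mid-risk (own payoff 1992 − 110×4 = 1552): to k=0 gives 547 → no gain ✓; to k=27 gives 2927 − 110×27 = -43 → no gain ✓.
High-risk (own payoff 547): to k=4 gives 1992 − 214×4 = 1136 → profitable ✗; to k=27 gives 2927 − 214×27 = -2851 → no gain ✓.
4 of the 6 constraints hold; not an equilibrium.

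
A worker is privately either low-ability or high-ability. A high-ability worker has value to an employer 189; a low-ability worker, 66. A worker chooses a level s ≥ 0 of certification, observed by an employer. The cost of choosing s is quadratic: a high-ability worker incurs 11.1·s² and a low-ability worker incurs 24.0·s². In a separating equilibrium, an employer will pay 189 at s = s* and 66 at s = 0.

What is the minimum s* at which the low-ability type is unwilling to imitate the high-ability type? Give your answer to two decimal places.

2.26

The low-ability type at s = 0 receives 66; imitating at s* yields 189 − 24.0·s*².
Indifference: 66 = 189 − 24.0·s*², so s*² = (189 − 66) / 24.0 = 5.125.
s* = √5.125 ≈ 2.26.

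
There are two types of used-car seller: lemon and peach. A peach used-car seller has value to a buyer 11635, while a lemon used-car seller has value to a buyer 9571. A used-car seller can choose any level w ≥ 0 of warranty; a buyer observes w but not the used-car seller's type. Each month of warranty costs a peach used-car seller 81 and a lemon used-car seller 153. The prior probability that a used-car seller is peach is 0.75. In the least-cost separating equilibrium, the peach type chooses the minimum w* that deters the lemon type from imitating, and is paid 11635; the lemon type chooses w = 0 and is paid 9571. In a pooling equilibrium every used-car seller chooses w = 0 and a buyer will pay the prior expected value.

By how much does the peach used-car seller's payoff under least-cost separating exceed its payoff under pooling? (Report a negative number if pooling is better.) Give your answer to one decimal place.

-576.7

Least-cost separating signal: w* solves 9571 = 11635 − 153·w*, so w* = (11635 − 9571)/153 ≈ 13.4902.
Peach type's separating payoff: 11635 − 81 × w* = 11635 − 81 × (11635 − 9571)/153 = 11635 − 167184/153 ≈ 10542.294.
Pooling payoff: 0.75 × 11635 + 0.25 × 9571 = 11119.
Difference: 10542.294 − 11119 = -576.706, i.e. -576.7 to one decimal place.
The peach type would prefer the pooling outcome.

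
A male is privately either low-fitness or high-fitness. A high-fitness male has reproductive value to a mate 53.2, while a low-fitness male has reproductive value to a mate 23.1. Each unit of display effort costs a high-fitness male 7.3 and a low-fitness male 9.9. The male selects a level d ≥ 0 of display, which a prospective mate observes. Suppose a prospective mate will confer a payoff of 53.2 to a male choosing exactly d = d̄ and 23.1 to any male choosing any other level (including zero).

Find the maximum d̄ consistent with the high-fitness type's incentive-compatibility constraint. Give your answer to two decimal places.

4.12

Choosing d̄ yields the high-fitness type 53.2 − 7.3·d̄; choosing zero yields 23.1.
The high-fitness type is indifferent at 53.2 − 7.3·d̄ = 23.1, i.e. d̄ = (53.2 − 23.1) / 7.3 ≈ 4.12.
For any d̄ above 4.12 the high-fitness type would rather pool at zero, so separation collapses.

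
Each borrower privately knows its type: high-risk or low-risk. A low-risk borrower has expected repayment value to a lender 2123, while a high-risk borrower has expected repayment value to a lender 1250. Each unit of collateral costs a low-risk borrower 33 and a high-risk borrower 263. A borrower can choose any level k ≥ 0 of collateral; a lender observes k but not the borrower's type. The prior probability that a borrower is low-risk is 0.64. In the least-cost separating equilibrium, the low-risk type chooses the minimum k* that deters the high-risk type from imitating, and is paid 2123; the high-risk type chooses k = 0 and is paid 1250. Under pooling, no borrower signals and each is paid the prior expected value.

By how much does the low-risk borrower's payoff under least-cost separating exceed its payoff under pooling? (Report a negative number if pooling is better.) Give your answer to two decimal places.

204.74

Least-cost separating signal: k* solves 1250 = 2123 − 263·k*, so k* = (2123 − 1250)/263 ≈ 3.3194.
Low-risk type's separating payoff: 2123 − 33 × k* = 2123 − 33 × (2123 − 1250)/263 = 2123 − 28809/263 ≈ 2013.4601.
Pooling payoff: 0.64 × 2123 + 0.36 × 1250 = 1808.72.
Difference: 2013.4601 − 1808.72 = 204.7401, i.e. 204.74 to two decimal places.
The low-risk type prefers to separate.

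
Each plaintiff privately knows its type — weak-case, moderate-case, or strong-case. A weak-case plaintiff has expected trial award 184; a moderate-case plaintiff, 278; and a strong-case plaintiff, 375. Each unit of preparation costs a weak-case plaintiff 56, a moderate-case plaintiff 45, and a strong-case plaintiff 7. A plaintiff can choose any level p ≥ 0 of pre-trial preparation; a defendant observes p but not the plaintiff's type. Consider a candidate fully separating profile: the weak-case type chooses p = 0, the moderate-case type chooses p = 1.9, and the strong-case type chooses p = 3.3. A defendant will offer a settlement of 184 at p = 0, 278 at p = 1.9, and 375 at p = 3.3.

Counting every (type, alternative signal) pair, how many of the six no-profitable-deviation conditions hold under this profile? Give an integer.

Moderate-case (own payoff 278 − 45×1.9 = 192.5): to p=0 gives 184 → no gain ✓; to p=3.3 gives 375 − 45×3.3 = 226.5 → profitable ✗.
Weak-case (own payoff 184): to p=1.9 gives 278 − 56×1.9 = 171.6 → no gain ✓; to p=3.3 gives 375 − 56×3.3 = 190.2 → profitable ✗.
Strong-case (own payoff 375 − 7×3.3 = 351.9): to p=0 gives 184 → no gain ✓; to p=1.9 gives 278 − 7×1.9 = 264.7 → no gain ✓.
4 of the 6 constraints hold; not an equilibrium.

4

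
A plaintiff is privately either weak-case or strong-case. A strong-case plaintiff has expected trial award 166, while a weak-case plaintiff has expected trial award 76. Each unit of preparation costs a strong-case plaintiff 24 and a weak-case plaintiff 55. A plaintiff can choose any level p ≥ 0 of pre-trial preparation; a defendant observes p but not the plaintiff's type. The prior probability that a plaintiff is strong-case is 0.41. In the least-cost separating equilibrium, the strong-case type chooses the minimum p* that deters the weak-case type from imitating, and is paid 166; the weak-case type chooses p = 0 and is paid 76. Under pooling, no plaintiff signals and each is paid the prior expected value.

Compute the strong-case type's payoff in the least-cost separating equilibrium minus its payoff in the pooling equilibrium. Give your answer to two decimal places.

Least-cost separating signal: p* solves 76 = 166 − 55·p*, so p* = (166 − 76)/55 ≈ 1.6364.
Strong-case type's separating payoff: 166 − 24 × p* = 166 − 24 × (166 − 76)/55 = 166 − 2160/55 ≈ 126.7273.
Pooling payoff: 0.41 × 166 + 0.59 × 76 = 112.9.
Difference: 126.7273 − 112.9 = 13.8273, i.e. 13.83 to two decimal places.
The strong-case type prefers to separate.

13.83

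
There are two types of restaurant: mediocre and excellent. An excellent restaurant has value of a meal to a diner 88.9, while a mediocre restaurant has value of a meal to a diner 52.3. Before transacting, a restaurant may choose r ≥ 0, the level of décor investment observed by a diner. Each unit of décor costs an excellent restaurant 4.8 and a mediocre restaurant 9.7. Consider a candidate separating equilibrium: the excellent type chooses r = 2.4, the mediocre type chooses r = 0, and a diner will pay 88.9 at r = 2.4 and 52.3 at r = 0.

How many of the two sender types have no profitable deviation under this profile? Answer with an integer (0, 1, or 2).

Excellent type: signal → 88.9 − 4.8 × 2.4 = 77.38; deviate to 0 → 52.3. IC holds (77.38 ≥ 52.3).
Mediocre type: stay at 0 → 52.3; mimic → 88.9 − 9.7 × 2.4 = 65.62. IC fails (52.3 < 65.62).
1 of 2 constraints hold, so this profile is not an equilibrium.

1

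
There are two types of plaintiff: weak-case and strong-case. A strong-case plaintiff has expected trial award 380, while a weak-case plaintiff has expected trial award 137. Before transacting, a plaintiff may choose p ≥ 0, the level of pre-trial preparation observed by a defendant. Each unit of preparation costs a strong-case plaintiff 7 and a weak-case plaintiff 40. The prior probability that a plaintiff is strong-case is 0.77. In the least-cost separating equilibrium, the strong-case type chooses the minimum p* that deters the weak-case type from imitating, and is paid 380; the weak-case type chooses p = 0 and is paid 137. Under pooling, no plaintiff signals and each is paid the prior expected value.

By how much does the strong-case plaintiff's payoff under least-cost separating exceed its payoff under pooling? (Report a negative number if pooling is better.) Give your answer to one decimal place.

Least-cost separating signal: p* solves 137 = 380 − 40·p*, so p* = (380 − 137)/40 = 6.075.
Strong-case type's separating payoff: 380 − 7 × p* = 380 − 7 × (380 − 137)/40 = 380 − 1701/40 = 337.475.
Pooling payoff: 0.77 × 380 + 0.23 × 137 = 324.11.
Difference: 337.475 − 324.11 = 13.365, i.e. 13.4 to one decimal place.
The strong-case type prefers to separate.

13.4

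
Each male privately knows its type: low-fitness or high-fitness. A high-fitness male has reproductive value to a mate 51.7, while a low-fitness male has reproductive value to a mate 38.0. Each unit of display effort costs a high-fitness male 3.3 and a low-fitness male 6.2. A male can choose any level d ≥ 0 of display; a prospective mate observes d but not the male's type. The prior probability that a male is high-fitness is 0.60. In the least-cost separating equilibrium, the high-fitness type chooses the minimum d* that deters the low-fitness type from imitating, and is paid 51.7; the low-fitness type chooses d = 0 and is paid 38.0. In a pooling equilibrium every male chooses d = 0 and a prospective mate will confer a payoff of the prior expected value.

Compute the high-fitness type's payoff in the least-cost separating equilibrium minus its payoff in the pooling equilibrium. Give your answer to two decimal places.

-1.81

Least-cost separating signal: d* solves 38.0 = 51.7 − 6.2·d*, so d* = (51.7 − 38.0)/6.2 ≈ 2.2097.
High-fitness type's separating payoff: 51.7 − 3.3 × d* = 51.7 − 3.3 × (51.7 − 38.0)/6.2 = 51.7 − 45.21/6.2 ≈ 44.4081.
Pooling payoff: 0.60 × 51.7 + 0.40 × 38.0 = 46.22.
Difference: 44.4081 − 46.22 = -1.8119, i.e. -1.81 to two decimal places.
The high-fitness type would prefer the pooling outcome.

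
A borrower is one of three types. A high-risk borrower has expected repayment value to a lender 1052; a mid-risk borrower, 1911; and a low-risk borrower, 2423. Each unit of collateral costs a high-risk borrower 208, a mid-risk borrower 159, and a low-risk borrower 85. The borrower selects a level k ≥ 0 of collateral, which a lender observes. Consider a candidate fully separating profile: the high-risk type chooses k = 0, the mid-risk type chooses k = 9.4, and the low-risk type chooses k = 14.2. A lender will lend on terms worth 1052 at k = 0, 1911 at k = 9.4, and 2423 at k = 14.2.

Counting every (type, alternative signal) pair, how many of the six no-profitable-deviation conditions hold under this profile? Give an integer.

5

Mid-risk (own payoff 1911 − 159×9.4 = 416.4): to k=0 gives 1052 → profitable ✗; to k=14.2 gives 2423 − 159×14.2 = 165.2 → no gain ✓.
High-risk (own payoff 1052): to k=9.4 gives 1911 − 208×9.4 = -44.2 → no gain ✓; to k=14.2 gives 2423 − 208×14.2 = -530.6 → no gain ✓.
Low-risk (own payoff 2423 − 85×14.2 = 1216): to k=0 gives 1052 → no gain ✓; to k=9.4 gives 1911 − 85×9.4 = 1112 → no gain ✓.
5 of the 6 constraints hold; not an equilibrium.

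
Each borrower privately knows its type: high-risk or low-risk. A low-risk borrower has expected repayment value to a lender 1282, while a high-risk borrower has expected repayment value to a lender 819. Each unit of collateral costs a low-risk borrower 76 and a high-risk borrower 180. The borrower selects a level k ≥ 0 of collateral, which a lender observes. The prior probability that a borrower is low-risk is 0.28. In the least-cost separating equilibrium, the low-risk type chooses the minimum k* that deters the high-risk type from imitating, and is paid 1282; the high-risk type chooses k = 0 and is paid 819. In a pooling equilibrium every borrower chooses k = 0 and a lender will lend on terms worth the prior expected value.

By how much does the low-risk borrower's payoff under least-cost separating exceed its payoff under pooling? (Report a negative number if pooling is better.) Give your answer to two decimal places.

137.87

Least-cost separating signal: k* solves 819 = 1282 − 180·k*, so k* = (1282 − 819)/180 ≈ 2.5722.
Low-risk type's separating payoff: 1282 − 76 × k* = 1282 − 76 × (1282 − 819)/180 = 1282 − 35188/180 ≈ 1086.5111.
Pooling payoff: 0.28 × 1282 + 0.72 × 819 = 948.64.
Difference: 1086.5111 − 948.64 = 137.8711, i.e. 137.87 to two decimal places.
The low-risk type prefers to separate.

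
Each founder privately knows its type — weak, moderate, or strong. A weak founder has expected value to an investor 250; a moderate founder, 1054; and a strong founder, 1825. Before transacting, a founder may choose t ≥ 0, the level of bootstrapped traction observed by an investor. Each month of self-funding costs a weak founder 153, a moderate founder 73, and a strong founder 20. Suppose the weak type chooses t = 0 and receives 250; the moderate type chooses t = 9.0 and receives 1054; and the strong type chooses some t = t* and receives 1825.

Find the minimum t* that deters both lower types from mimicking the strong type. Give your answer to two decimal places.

Moderate type (on-path payoff 1054 − 73×9.0 = 397) won't mimic when 397 ≥ 1825 − 73·t*, i.e. t* ≥ 19.56.
Weak type (on-path payoff 250) won't mimic when 250 ≥ 1825 − 153·t*, i.e. t* ≥ 10.29.
Both must hold, so t* = max(10.29, 19.56) = 19.56. The moderate type's constraint binds.

19.56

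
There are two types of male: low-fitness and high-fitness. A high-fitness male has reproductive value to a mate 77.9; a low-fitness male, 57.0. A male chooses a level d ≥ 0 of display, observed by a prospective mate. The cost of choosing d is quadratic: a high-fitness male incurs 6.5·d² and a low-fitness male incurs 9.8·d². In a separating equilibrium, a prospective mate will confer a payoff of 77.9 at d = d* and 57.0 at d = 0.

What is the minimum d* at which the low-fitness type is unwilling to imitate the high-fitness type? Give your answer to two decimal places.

The low-fitness type at d = 0 receives 57.0; imitating at d* yields 77.9 − 9.8·d*².
Indifference: 57.0 = 77.9 − 9.8·d*², so d*² = (77.9 − 57.0) / 9.8 ≈ 2.1327.
d* = √2.1327 ≈ 1.46.

1.46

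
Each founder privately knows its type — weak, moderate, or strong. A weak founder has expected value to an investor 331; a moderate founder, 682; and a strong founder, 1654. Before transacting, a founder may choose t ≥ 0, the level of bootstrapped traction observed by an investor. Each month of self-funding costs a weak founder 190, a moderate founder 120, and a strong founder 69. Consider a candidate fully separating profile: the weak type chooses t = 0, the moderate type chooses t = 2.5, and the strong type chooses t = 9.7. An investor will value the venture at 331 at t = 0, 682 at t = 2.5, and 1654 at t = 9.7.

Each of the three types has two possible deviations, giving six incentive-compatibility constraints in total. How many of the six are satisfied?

Weak (own payoff 331): to t=2.5 gives 682 − 190×2.5 = 207 → no gain ✓; to t=9.7 gives 1654 − 190×9.7 = -189 → no gain ✓.
Moderate (own payoff 682 − 120×2.5 = 382): to t=0 gives 331 → no gain ✓; to t=9.7 gives 1654 − 120×9.7 = 490 → profitable ✗.
Strong (own payoff 1654 − 69×9.7 = 984.7): to t=0 gives 331 → no gain ✓; to t=2.5 gives 682 − 69×2.5 = 509.5 → no gain ✓.
5 of the 6 constraints hold; not an equilibrium.

5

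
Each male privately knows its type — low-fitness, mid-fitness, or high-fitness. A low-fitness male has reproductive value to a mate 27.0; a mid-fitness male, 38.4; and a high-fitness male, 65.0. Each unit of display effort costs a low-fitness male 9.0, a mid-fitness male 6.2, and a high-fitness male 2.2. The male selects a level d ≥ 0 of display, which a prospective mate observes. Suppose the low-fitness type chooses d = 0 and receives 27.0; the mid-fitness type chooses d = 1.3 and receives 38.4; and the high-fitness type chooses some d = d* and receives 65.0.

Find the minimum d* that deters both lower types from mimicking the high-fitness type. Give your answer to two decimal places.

5.59

Low-fitness type (on-path payoff 27.0) won't mimic when 27.0 ≥ 65.0 − 9.0·d*, i.e. d* ≥ 4.22.
Mid-fitness type (on-path payoff 38.4 − 6.2×1.3 = 30.34) won't mimic when 30.34 ≥ 65.0 − 6.2·d*, i.e. d* ≥ 5.59.
Both must hold, so d* = max(4.22, 5.59) = 5.59. The mid-fitness type's constraint binds.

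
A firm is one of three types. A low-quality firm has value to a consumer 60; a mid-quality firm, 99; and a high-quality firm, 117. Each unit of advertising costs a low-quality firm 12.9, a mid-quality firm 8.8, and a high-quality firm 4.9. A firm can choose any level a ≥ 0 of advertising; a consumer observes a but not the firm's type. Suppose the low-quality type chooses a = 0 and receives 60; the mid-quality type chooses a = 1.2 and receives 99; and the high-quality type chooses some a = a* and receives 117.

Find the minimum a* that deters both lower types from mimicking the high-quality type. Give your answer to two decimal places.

Low-quality type (on-path payoff 60) won't mimic when 60 ≥ 117 − 12.9·a*, i.e. a* ≥ 4.42.
Mid-quality type (on-path payoff 99 − 8.8×1.2 = 88.44) won't mimic when 88.44 ≥ 117 − 8.8·a*, i.e. a* ≥ 3.25.
Both must hold, so a* = max(4.42, 3.25) = 4.42. The low-quality type's constraint binds.

4.42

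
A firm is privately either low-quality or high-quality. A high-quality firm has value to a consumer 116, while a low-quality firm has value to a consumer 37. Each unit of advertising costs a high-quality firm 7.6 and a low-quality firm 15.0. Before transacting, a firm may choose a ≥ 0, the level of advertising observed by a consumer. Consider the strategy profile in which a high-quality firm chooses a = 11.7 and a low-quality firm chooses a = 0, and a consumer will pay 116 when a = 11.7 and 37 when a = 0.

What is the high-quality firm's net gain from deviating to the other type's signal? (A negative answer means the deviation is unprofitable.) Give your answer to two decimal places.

9.92

Playing a = 11.7 the high-quality firm receives 116 − 7.6 × 11.7 = 27.08.
Deviating to a = 0 yields 37 instead.
Gain from deviating: 37 − 27.08 = 9.92.
The gain is positive, so the high-quality type's incentive-compatibility constraint is violated — this profile is not a separating equilibrium.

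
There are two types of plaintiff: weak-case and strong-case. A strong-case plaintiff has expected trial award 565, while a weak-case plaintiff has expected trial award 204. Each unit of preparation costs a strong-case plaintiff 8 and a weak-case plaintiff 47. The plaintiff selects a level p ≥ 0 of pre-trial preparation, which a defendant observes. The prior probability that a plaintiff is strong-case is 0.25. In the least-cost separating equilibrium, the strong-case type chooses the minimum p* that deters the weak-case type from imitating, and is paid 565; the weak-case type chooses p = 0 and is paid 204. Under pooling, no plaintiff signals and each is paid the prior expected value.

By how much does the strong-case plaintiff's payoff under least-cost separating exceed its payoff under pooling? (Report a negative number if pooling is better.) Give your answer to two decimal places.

209.30

Least-cost separating signal: p* solves 204 = 565 − 47·p*, so p* = (565 − 204)/47 ≈ 7.6809.
Strong-case type's separating payoff: 565 − 8 × p* = 565 − 8 × (565 − 204)/47 = 565 − 2888/47 ≈ 503.5532.
Pooling payoff: 0.25 × 565 + 0.75 × 204 = 294.25.
Difference: 503.5532 − 294.25 = 209.3032, i.e. 209.30 to two decimal places.
The strong-case type prefers to separate.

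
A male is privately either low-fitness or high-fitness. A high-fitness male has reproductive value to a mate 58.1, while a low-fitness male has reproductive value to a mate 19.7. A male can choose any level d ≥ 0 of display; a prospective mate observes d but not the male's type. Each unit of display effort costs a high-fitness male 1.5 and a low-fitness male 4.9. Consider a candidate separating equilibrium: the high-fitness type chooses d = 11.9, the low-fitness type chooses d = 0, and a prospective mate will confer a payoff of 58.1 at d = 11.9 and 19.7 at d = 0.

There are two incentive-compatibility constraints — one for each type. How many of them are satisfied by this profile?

Low-fitness type: stay at 0 → 19.7; mimic → 58.1 − 4.9 × 11.9 = -0.21. IC holds (19.7 ≥ -0.21).
High-fitness type: signal → 58.1 − 1.5 × 11.9 = 40.25; deviate to 0 → 19.7. IC holds (40.25 ≥ 19.7).
2 of 2 constraints hold, so this is a separating equilibrium.

2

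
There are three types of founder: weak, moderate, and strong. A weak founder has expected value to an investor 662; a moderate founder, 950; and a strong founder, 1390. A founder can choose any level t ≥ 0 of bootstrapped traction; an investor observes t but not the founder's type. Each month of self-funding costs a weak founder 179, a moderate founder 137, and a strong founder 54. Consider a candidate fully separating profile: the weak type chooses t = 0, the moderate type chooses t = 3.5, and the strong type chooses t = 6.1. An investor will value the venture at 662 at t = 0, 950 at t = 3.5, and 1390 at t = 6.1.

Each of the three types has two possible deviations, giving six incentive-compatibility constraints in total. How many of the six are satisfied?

Moderate (own payoff 950 − 137×3.5 = 470.5): to t=0 gives 662 → profitable ✗; to t=6.1 gives 1390 − 137×6.1 = 554.3 → profitable ✗.
Weak (own payoff 662): to t=3.5 gives 950 − 179×3.5 = 323.5 → no gain ✓; to t=6.1 gives 1390 − 179×6.1 = 298.1 → no gain ✓.
Strong (own payoff 1390 − 54×6.1 = 1060.6): to t=0 gives 662 → no gain ✓; to t=3.5 gives 950 − 54×3.5 = 761 → no gain ✓.
4 of the 6 constraints hold; not an equilibrium.

4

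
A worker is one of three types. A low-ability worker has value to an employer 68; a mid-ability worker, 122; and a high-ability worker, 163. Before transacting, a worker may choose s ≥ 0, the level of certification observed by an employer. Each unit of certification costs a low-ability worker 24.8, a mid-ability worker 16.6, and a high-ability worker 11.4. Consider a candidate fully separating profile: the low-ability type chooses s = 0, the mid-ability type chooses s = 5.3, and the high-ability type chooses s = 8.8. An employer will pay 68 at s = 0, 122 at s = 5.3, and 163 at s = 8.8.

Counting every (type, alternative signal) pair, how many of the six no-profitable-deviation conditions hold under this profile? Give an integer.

4

High-ability (own payoff 163 − 11.4×8.8 = 62.68): to s=0 gives 68 → profitable ✗; to s=5.3 gives 122 − 11.4×5.3 = 61.58 → no gain ✓.
Low-ability (own payoff 68): to s=5.3 gives 122 − 24.8×5.3 = -9.44 → no gain ✓; to s=8.8 gives 163 − 24.8×8.8 = -55.24 → no gain ✓.
Mid-ability (own payoff 122 − 16.6×5.3 = 34.02): to s=0 gives 68 → profitable ✗; to s=8.8 gives 163 − 16.6×8.8 = 16.92 → no gain ✓.
4 of the 6 constraints hold; not an equilibrium.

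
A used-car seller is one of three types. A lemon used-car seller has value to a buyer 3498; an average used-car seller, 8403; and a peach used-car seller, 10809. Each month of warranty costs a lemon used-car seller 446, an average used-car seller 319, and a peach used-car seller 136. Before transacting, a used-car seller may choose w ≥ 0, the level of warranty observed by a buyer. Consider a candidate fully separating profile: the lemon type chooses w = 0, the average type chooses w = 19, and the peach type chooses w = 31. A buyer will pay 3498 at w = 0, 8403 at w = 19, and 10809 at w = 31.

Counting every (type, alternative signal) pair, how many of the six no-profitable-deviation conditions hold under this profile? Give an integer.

Average (own payoff 8403 − 319×19 = 2342): to w=0 gives 3498 → profitable ✗; to w=31 gives 10809 − 319×31 = 920 → no gain ✓.
Peach (own payoff 10809 − 136×31 = 6593): to w=0 gives 3498 → no gain ✓; to w=19 gives 8403 − 136×19 = 5819 → no gain ✓.
Lemon (own payoff 3498): to w=19 gives 8403 − 446×19 = -71 → no gain ✓; to w=31 gives 10809 − 446×31 = -3017 → no gain ✓.
5 of the 6 constraints hold; not an equilibrium.

5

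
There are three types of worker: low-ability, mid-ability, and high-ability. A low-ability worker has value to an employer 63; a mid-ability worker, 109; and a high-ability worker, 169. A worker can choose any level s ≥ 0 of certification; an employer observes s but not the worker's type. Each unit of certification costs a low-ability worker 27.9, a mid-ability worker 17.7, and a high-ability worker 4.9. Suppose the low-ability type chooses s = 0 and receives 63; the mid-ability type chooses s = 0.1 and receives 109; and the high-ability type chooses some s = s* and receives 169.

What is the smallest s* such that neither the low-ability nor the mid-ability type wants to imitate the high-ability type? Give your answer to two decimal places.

Low-ability type (on-path payoff 63) won't mimic when 63 ≥ 169 − 27.9·s*, i.e. s* ≥ 3.80.
Mid-ability type (on-path payoff 109 − 17.7×0.1 = 107.23) won't mimic when 107.23 ≥ 169 − 17.7·s*, i.e. s* ≥ 3.49.
Both must hold, so s* = max(3.80, 3.49) = 3.80. The low-ability type's constraint binds.

3.80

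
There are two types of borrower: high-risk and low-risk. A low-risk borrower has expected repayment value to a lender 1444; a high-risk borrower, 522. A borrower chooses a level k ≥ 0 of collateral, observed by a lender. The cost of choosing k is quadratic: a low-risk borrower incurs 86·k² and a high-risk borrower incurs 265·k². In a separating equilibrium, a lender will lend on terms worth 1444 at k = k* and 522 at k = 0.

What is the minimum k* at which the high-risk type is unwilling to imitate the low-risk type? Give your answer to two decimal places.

The high-risk type at k = 0 receives 522; imitating at k* yields 1444 − 265·k*².
Indifference: 522 = 1444 − 265·k*², so k*² = (1444 − 522) / 265 ≈ 3.4792.
k* = √3.4792 ≈ 1.87.

1.87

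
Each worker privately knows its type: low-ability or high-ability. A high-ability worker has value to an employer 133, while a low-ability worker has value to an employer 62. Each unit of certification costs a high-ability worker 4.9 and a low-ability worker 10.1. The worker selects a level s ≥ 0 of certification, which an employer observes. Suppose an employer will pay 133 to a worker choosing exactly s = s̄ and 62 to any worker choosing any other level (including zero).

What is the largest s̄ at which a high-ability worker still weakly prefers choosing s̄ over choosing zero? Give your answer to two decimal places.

Choosing s̄ yields the high-ability type 133 − 4.9·s̄; choosing zero yields 62.
The high-ability type is indifferent at 133 − 4.9·s̄ = 62, i.e. s̄ = (133 − 62) / 4.9 ≈ 14.49.
For any s̄ above 14.49 the high-ability type would rather pool at zero, so separation collapses.

14.49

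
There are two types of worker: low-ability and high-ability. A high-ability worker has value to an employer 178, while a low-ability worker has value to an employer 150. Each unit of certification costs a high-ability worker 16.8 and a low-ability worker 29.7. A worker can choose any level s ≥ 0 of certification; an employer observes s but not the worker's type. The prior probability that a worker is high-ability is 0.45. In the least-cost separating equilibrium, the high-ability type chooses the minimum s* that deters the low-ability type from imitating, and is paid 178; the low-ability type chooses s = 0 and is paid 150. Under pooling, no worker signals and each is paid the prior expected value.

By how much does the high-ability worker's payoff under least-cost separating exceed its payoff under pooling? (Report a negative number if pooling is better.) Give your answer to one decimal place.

Least-cost separating signal: s* solves 150 = 178 − 29.7·s*, so s* = (178 − 150)/29.7 ≈ 0.9428.
High-ability type's separating payoff: 178 − 16.8 × s* = 178 − 16.8 × (178 − 150)/29.7 = 178 − 470.4/29.7 ≈ 162.162.
Pooling payoff: 0.45 × 178 + 0.55 × 150 = 162.6.
Difference: 162.162 − 162.6 = -0.438, i.e. -0.4 to one decimal place.
The high-ability type would prefer the pooling outcome.

-0.4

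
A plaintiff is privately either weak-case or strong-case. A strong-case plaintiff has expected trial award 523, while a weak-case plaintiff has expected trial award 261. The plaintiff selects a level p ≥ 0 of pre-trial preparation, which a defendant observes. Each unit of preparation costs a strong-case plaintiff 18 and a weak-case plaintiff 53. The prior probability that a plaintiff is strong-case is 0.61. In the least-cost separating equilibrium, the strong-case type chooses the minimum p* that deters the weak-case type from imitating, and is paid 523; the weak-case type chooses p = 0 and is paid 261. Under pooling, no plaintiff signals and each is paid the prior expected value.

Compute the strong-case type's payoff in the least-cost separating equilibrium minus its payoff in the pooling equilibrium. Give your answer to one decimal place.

Least-cost separating signal: p* solves 261 = 523 − 53·p*, so p* = (523 − 261)/53 ≈ 4.9434.
Strong-case type's separating payoff: 523 − 18 × p* = 523 − 18 × (523 − 261)/53 = 523 − 4716/53 ≈ 434.019.
Pooling payoff: 0.61 × 523 + 0.39 × 261 = 420.82.
Difference: 434.019 − 420.82 = 13.199, i.e. 13.2 to one decimal place.
The strong-case type prefers to separate.

13.2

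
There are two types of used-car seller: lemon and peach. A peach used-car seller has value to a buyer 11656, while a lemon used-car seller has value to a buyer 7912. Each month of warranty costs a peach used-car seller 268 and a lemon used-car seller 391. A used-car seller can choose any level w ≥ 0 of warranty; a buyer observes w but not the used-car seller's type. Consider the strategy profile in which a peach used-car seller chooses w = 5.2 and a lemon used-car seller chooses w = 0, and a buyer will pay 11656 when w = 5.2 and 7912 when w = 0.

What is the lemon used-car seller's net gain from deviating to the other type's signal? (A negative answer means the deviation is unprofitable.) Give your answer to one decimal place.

1710.8

Playing w = 0 the lemon used-car seller receives 7912.
Deviating to w = 5.2 brings payment 11656 at cost 391 × 5.2 = 2033.2, netting 9622.8.
Gain from deviating: 9622.8 − 7912 = 1710.8.
The gain is positive, so the lemon type's incentive-compatibility constraint is violated — this profile is not a separating equilibrium.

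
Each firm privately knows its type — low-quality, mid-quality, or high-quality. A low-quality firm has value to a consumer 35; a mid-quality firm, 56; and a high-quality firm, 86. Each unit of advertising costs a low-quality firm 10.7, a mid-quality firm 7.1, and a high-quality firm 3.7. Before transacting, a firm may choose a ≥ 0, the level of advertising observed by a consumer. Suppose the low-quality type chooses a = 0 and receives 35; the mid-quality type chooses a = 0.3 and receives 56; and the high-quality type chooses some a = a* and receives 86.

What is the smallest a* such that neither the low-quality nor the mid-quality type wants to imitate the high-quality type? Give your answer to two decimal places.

Mid-quality type (on-path payoff 56 − 7.1×0.3 = 53.87) won't mimic when 53.87 ≥ 86 − 7.1·a*, i.e. a* ≥ 4.53.
Low-quality type (on-path payoff 35) won't mimic when 35 ≥ 86 − 10.7·a*, i.e. a* ≥ 4.77.
Both must hold, so a* = max(4.77, 4.53) = 4.77. The low-quality type's constraint binds.

4.77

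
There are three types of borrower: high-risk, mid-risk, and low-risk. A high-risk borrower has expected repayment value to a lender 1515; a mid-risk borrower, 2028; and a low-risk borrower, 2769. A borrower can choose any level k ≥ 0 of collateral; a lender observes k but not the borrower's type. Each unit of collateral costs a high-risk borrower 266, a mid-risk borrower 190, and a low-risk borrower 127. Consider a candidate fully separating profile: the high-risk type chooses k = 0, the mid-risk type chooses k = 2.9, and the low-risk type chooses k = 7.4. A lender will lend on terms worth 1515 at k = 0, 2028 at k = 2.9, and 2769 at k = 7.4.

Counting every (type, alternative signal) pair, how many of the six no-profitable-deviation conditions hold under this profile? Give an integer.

High-risk (own payoff 1515): to k=2.9 gives 2028 − 266×2.9 = 1256.6 → no gain ✓; to k=7.4 gives 2769 − 266×7.4 = 800.6 → no gain ✓.
Mid-risk (own payoff 2028 − 190×2.9 = 1477): to k=0 gives 1515 → profitable ✗; to k=7.4 gives 2769 − 190×7.4 = 1363 → no gain ✓.
Low-risk (own payoff 2769 − 127×7.4 = 1829.2): to k=0 gives 1515 → no gain ✓; to k=2.9 gives 2028 − 127×2.9 = 1659.7 → no gain ✓.
5 of the 6 constraints hold; not an equilibrium.

5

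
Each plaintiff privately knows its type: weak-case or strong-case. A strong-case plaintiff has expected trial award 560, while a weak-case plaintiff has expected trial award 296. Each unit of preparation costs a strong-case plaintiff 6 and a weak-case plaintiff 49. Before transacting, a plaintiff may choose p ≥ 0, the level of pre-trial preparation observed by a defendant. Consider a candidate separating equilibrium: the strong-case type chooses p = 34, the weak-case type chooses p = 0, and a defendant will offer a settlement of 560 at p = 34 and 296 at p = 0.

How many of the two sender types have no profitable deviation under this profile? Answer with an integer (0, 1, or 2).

2

Strong-case type: signal → 560 − 6 × 34 = 356; deviate to 0 → 296. IC holds (356 ≥ 296).
Weak-case type: stay at 0 → 296; mimic → 560 − 49 × 34 = -1106. IC holds (296 ≥ -1106).
2 of 2 constraints hold, so this is a separating equilibrium.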